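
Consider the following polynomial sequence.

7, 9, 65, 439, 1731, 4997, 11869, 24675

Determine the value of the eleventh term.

Δ: 2 , 56 , 374 , 1292 , 3266 , 6872 , 12806
Δ²: 54 , 318 , 918 , 1974 , 3606 , 5934
Δ³: 264 , 600 , 1056 , 1632 , 2328
Δ⁴: 336 , 456 , 576 , 696
Δ⁵: 120 , 120 , 120
Constant fifth difference = 120, so extend:
696 + 120 = 816;  2328 + 816 = 3144;  5934 + 3144 = 9078;  12806 + 9078 = 21884;  24675 + 21884 = 46559
816 + 120 = 936;  3144 + 936 = 4080;  9078 + 4080 = 13158;  21884 + 13158 = 35042;  46559 + 35042 = 81601
936 + 120 = 1056;  4080 + 1056 = 5136;  13158 + 5136 = 18294;  35042 + 18294 = 53336;  81601 + 53336 = 134937

134937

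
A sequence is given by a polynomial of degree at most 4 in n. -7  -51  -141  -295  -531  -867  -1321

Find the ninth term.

-2655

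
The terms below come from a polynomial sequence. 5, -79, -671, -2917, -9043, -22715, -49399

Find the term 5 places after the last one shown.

First differences: -84, -592, -2246, -6126, -13672, -26684
Second differences: -508, -1654, -3880, -7546, -13012
Third differences: -1146, -2226, -3666, -5466
Fourth differences: -1080, -1440, -1800
Fifth differences: -360, -360
Fifth differences constant at -360.
-1800 − 360 = -2160;  -5466 − 2160 = -7626;  -13012 − 7626 = -20638;  -26684 − 20638 = -47322;  -49399 − 47322 = -96721
-2160 − 360 = -2520;  -7626 − 2520 = -10146;  -20638 − 10146 = -30784;  -47322 − 30784 = -78106;  -96721 − 78106 = -174827
-2520 − 360 = -2880;  -10146 − 2880 = -13026;  -30784 − 13026 = -43810;  -78106 − 43810 = -121916;  -174827 − 121916 = -296743
-2880 − 360 = -3240;  -13026 − 3240 = -16266;  -43810 − 16266 = -60076;  -121916 − 60076 = -181992;  -296743 − 181992 = -478735
-3240 − 360 = -3600;  -16266 − 3600 = -19866;  -60076 − 19866 = -79942;  -181992 − 79942 = -261934;  -478735 − 261934 = -740669

-740669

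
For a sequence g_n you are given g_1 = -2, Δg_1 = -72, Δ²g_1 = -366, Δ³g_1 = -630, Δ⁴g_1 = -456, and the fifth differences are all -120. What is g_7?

-26084

Build the table forward from the leading diagonal:
D5: -120, -120, -120, -120, -120, -120, -120
D4: -456, -576, -696, -816, -936, -1056, -1176
D3: -630, -1086, -1662, -2358, -3174, -4110, -5166
D2: -366, -996, -2082, -3744, -6102, -9276, -13386
D1: -72, -438, -1434, -3516, -7260, -13362, -22638
g: -2, -74, -512, -1946, -5462, -12722, -26084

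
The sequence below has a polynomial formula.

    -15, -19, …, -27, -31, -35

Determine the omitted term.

-23

Using the last 3 terms:
-4  -4
Constant first difference = -4.
Extend backward: -27 + 4 = -23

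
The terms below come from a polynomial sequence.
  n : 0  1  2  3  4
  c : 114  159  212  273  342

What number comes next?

419

Δ: 45, 53, 61, 69
Δ²: 8, 8, 8
Constant second difference = 8, so extend:
69 + 8 = 77;  342 + 77 = 419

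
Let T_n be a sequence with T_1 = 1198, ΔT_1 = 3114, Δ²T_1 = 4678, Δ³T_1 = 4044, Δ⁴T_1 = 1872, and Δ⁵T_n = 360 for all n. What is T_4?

Build the table forward from the leading diagonal:
Fifth differences: 360, 360, 360, 360
Fourth differences: 1872, 2232, 2592, 2952
Third differences: 4044, 5916, 8148, 10740
Second differences: 4678, 8722, 14638, 22786
First differences: 3114, 7792, 16514, 31152
T: 1198, 4312, 12104, 28618

28618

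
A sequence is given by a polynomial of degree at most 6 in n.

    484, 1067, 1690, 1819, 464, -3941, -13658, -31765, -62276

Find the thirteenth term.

-428120

Δ: 583, 623, 129, -1355, -4405, -9717, -18107, -30511
Δ²: 40, -494, -1484, -3050, -5312, -8390, -12404
Δ³: -534, -990, -1566, -2262, -3078, -4014
Δ⁴: -456, -576, -696, -816, -936
Δ⁵: -120, -120, -120, -120
The fifth differences are constant (-120).
-936 − 120 = -1056;  -4014 − 1056 = -5070;  -12404 − 5070 = -17474;  -30511 − 17474 = -47985;  -62276 − 47985 = -110261
-1056 − 120 = -1176;  -5070 − 1176 = -6246;  -17474 − 6246 = -23720;  -47985 − 23720 = -71705;  -110261 − 71705 = -181966
-1176 − 120 = -1296;  -6246 − 1296 = -7542;  -23720 − 7542 = -31262;  -71705 − 31262 = -102967;  -181966 − 102967 = -284933
-1296 − 120 = -1416;  -7542 − 1416 = -8958;  -31262 − 8958 = -40220;  -102967 − 40220 = -143187;  -284933 − 143187 = -428120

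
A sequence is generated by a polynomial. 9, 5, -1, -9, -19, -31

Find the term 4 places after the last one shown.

-99

Δ: -4, -6, -8, -10, -12
Δ²: -2, -2, -2, -2
The second differences are constant (-2).
-12 − 2 = -14;  -31 − 14 = -45
-14 − 2 = -16;  -45 − 16 = -61
-16 − 2 = -18;  -61 − 18 = -79
-18 − 2 = -20;  -79 − 20 = -99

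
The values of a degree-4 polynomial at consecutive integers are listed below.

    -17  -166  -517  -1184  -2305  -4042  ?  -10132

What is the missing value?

-6581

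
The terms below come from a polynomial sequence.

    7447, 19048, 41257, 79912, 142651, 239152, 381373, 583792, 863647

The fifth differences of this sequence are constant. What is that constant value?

Δ: 11601, 22209, 38655, 62739, 96501, 142221, 202419, 279855
Δ²: 10608, 16446, 24084, 33762, 45720, 60198, 77436
Δ³: 5838, 7638, 9678, 11958, 14478, 17238
Δ⁴: 1800, 2040, 2280, 2520, 2760
Δ⁵: 240, 240, 240, 240

240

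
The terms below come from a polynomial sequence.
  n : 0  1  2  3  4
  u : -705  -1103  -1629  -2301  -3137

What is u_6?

-398, -526, -672, -836
-128, -146, -164
-18, -18
Third differences constant at -18.
-164 − 18 = -182;  -836 − 182 = -1018;  -3137 − 1018 = -4155
-182 − 18 = -200;  -1018 − 200 = -1218;  -4155 − 1218 = -5373

-5373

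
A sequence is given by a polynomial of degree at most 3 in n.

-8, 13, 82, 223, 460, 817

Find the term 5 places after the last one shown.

D1: 21, 69, 141, 237, 357
D2: 48, 72, 96, 120
D3: 24, 24, 24
Third differences constant at 24.
120 + 24 = 144;  357 + 144 = 501;  817 + 501 = 1318
144 + 24 = 168;  501 + 168 = 669;  1318 + 669 = 1987
168 + 24 = 192;  669 + 192 = 861;  1987 + 861 = 2848
192 + 24 = 216;  861 + 216 = 1077;  2848 + 1077 = 3925
216 + 24 = 240;  1077 + 240 = 1317;  3925 + 1317 = 5242

5242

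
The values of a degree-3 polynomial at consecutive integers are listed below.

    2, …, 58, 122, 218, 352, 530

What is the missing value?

20

Using the last 5 terms:
D1: 64  96  134  178
D2: 32  38  44
D3: 6  6
Constant third difference = 6.
Extend backward: 32 − 6 = 26;  64 − 26 = 38;  58 − 38 = 20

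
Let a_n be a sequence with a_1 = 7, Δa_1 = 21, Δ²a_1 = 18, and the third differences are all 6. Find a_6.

352

Build the table forward from the leading diagonal:
Δ³: 6  6  6  6  6  6
Δ²: 18  24  30  36  42  48
Δ: 21  39  63  93  129  171
a: 7  28  67  130  223  352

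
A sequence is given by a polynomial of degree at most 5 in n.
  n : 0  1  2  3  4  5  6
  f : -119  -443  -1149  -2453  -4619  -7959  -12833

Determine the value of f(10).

-56549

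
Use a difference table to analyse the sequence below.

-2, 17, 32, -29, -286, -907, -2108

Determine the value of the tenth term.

First differences: 19, 15, -61, -257, -621, -1201
Second differences: -4, -76, -196, -364, -580
Third differences: -72, -120, -168, -216
Fourth differences: -48, -48, -48
The fourth differences are constant (-48).
-216 − 48 = -264;  -580 − 264 = -844;  -1201 − 844 = -2045;  -2108 − 2045 = -4153
-264 − 48 = -312;  -844 − 312 = -1156;  -2045 − 1156 = -3201;  -4153 − 3201 = -7354
-312 − 48 = -360;  -1156 − 360 = -1516;  -3201 − 1516 = -4717;  -7354 − 4717 = -12071

-12071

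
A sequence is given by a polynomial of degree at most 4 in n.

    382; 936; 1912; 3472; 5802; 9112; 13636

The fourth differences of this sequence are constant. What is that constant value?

24

Δ: 554, 976, 1560, 2330, 3310, 4524
Δ²: 422, 584, 770, 980, 1214
Δ³: 162, 186, 210, 234
Δ⁴: 24, 24, 24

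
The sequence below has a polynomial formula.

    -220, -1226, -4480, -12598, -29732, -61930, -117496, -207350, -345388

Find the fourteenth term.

-1006  -3254  -8118  -17134  -32198  -55566  -89854  -138038
-2248  -4864  -9016  -15064  -23368  -34288  -48184
-2616  -4152  -6048  -8304  -10920  -13896
-1536  -1896  -2256  -2616  -2976
-360  -360  -360  -360
Constant fifth difference = -360, so extend:
-2976 − 360 = -3336;  -13896 − 3336 = -17232;  -48184 − 17232 = -65416;  -138038 − 65416 = -203454;  -345388 − 203454 = -548842
-3336 − 360 = -3696;  -17232 − 3696 = -20928;  -65416 − 20928 = -86344;  -203454 − 86344 = -289798;  -548842 − 289798 = -838640
-3696 − 360 = -4056;  -20928 − 4056 = -24984;  -86344 − 24984 = -111328;  -289798 − 111328 = -401126;  -838640 − 401126 = -1239766
-4056 − 360 = -4416;  -24984 − 4416 = -29400;  -111328 − 29400 = -140728;  -401126 − 140728 = -541854;  -1239766 − 541854 = -1781620
-4416 − 360 = -4776;  -29400 − 4776 = -34176;  -140728 − 34176 = -174904;  -541854 − 174904 = -716758;  -1781620 − 716758 = -2498378

-2498378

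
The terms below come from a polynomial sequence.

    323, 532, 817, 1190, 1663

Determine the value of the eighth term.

3802

209, 285, 373, 473
76, 88, 100
12, 12
Constant third difference = 12, so extend:
100 + 12 = 112;  473 + 112 = 585;  1663 + 585 = 2248
112 + 12 = 124;  585 + 124 = 709;  2248 + 709 = 2957
124 + 12 = 136;  709 + 136 = 845;  2957 + 845 = 3802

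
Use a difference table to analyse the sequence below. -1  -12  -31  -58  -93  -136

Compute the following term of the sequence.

D1: -11  -19  -27  -35  -43
D2: -8  -8  -8  -8
Second differences constant at -8.
-43 − 8 = -51;  -136 − 51 = -187

-187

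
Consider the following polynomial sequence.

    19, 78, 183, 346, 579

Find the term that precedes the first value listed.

-6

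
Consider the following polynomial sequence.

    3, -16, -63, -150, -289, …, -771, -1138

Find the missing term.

-492

Using the first 5 terms:
D1: -19, -47, -87, -139
D2: -28, -40, -52
D3: -12, -12
Constant third difference = -12.
Extend forward: -52 − 12 = -64;  -139 − 64 = -203;  -289 − 203 = -492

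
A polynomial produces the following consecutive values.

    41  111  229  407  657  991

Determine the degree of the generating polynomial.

3

D1: 70, 118, 178, 250, 334
D2: 48, 60, 72, 84
D3: 12, 12, 12
The third differences are constant, so the polynomial has degree 3.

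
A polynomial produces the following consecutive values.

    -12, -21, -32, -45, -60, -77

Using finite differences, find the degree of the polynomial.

-9, -11, -13, -15, -17
-2, -2, -2, -2
The second differences are constant, so the polynomial has degree 2.

2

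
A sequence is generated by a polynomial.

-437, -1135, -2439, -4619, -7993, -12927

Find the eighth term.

-29179

D1: -698, -1304, -2180, -3374, -4934
D2: -606, -876, -1194, -1560
D3: -270, -318, -366
D4: -48, -48
Constant fourth difference = -48, so extend:
-366 − 48 = -414;  -1560 − 414 = -1974;  -4934 − 1974 = -6908;  -12927 − 6908 = -19835
-414 − 48 = -462;  -1974 − 462 = -2436;  -6908 − 2436 = -9344;  -19835 − 9344 = -29179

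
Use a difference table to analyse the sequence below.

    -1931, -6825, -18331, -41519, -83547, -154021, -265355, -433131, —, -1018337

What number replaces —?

-676459

Using the first 8 terms:
First differences: -4894, -11506, -23188, -42028, -70474, -111334, -167776
Second differences: -6612, -11682, -18840, -28446, -40860, -56442
Third differences: -5070, -7158, -9606, -12414, -15582
Fourth differences: -2088, -2448, -2808, -3168
Fifth differences: -360, -360, -360
Constant fifth difference = -360.
Extend forward: -3168 − 360 = -3528;  -15582 − 3528 = -19110;  -56442 − 19110 = -75552;  -167776 − 75552 = -243328;  -433131 − 243328 = -676459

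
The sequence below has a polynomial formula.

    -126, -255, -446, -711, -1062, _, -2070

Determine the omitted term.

-1511

Using the first 5 terms:
-129  -191  -265  -351
-62  -74  -86
-12  -12
Constant third difference = -12.
Extend forward: -86 − 12 = -98;  -351 − 98 = -449;  -1062 − 449 = -1511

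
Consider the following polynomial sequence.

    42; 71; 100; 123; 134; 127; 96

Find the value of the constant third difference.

-6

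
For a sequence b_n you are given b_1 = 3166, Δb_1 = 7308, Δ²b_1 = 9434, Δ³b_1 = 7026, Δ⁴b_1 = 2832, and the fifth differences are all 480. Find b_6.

Build the table forward from the leading diagonal:
Fifth differences: 480, 480, 480, 480, 480, 480
Fourth differences: 2832, 3312, 3792, 4272, 4752, 5232
Third differences: 7026, 9858, 13170, 16962, 21234, 25986
Second differences: 9434, 16460, 26318, 39488, 56450, 77684
First differences: 7308, 16742, 33202, 59520, 99008, 155458
b: 3166, 10474, 27216, 60418, 119938, 218946

218946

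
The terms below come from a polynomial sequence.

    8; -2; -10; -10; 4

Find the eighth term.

190

D1: -10  -8  0  14
D2: 2  8  14
D3: 6  6
The third differences are constant (6).
14 + 6 = 20;  14 + 20 = 34;  4 + 34 = 38
20 + 6 = 26;  34 + 26 = 60;  38 + 60 = 98
26 + 6 = 32;  60 + 32 = 92;  98 + 92 = 190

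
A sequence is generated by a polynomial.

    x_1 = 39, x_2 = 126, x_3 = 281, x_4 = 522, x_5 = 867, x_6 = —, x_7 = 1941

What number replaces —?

Using the first 5 terms:
D1: 87, 155, 241, 345
D2: 68, 86, 104
D3: 18, 18
Constant third difference = 18.
Extend forward: 104 + 18 = 122;  345 + 122 = 467;  867 + 467 = 1334

1334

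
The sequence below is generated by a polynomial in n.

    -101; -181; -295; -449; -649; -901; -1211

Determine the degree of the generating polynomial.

D1: -80, -114, -154, -200, -252, -310
D2: -34, -40, -46, -52, -58
D3: -6, -6, -6, -6
The third differences are constant, so the polynomial has degree 3.

3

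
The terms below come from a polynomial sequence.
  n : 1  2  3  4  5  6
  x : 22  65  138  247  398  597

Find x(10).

D1: 43, 73, 109, 151, 199
D2: 30, 36, 42, 48
D3: 6, 6, 6
Constant third difference = 6, so extend:
48 + 6 = 54;  199 + 54 = 253;  597 + 253 = 850
54 + 6 = 60;  253 + 60 = 313;  850 + 313 = 1163
60 + 6 = 66;  313 + 66 = 379;  1163 + 379 = 1542
66 + 6 = 72;  379 + 72 = 451;  1542 + 451 = 1993

1993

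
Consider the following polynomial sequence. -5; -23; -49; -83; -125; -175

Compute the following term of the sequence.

-233

Δ: -18 , -26 , -34 , -42 , -50
Δ²: -8 , -8 , -8 , -8
Constant second difference = -8, so extend:
-50 − 8 = -58;  -175 − 58 = -233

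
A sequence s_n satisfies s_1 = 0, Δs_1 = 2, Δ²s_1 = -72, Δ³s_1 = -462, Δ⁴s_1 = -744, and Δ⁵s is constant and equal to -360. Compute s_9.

-100112

Build the table forward from the leading diagonal:
Δ⁵: -360, -360, -360, -360, -360, -360, -360, -360, -360
Δ⁴: -744, -1104, -1464, -1824, -2184, -2544, -2904, -3264, -3624
Δ³: -462, -1206, -2310, -3774, -5598, -7782, -10326, -13230, -16494
Δ²: -72, -534, -1740, -4050, -7824, -13422, -21204, -31530, -44760
Δ: 2, -70, -604, -2344, -6394, -14218, -27640, -48844, -80374
s: 0, 2, -68, -672, -3016, -9410, -23628, -51268, -100112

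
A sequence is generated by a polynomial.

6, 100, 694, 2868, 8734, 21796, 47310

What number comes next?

94 , 594 , 2174 , 5866 , 13062 , 25514
500 , 1580 , 3692 , 7196 , 12452
1080 , 2112 , 3504 , 5256
1032 , 1392 , 1752
360 , 360
Fifth differences constant at 360.
1752 + 360 = 2112;  5256 + 2112 = 7368;  12452 + 7368 = 19820;  25514 + 19820 = 45334;  47310 + 45334 = 92644

92644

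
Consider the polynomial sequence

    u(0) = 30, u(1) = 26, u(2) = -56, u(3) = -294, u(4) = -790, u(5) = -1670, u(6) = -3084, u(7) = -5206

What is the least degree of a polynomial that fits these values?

Δ: -4, -82, -238, -496, -880, -1414, -2122
Δ²: -78, -156, -258, -384, -534, -708
Δ³: -78, -102, -126, -150, -174
Δ⁴: -24, -24, -24, -24
The fourth differences are constant, so the polynomial has degree 4.

4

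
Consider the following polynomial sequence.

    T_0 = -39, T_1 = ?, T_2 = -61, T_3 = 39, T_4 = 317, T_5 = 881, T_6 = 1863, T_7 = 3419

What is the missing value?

Using the last 6 terms:
100, 278, 564, 982, 1556
178, 286, 418, 574
108, 132, 156
24, 24
Constant fourth difference = 24.
Extend backward: 108 − 24 = 84;  178 − 84 = 94;  100 − 94 = 6;  -61 − 6 = -67

-67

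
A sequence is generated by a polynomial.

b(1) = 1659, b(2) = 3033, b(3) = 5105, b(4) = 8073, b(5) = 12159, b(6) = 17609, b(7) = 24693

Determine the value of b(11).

75609

First differences: 1374, 2072, 2968, 4086, 5450, 7084
Second differences: 698, 896, 1118, 1364, 1634
Third differences: 198, 222, 246, 270
Fourth differences: 24, 24, 24
Constant fourth difference = 24, so extend:
270 + 24 = 294;  1634 + 294 = 1928;  7084 + 1928 = 9012;  24693 + 9012 = 33705
294 + 24 = 318;  1928 + 318 = 2246;  9012 + 2246 = 11258;  33705 + 11258 = 44963
318 + 24 = 342;  2246 + 342 = 2588;  11258 + 2588 = 13846;  44963 + 13846 = 58809
342 + 24 = 366;  2588 + 366 = 2954;  13846 + 2954 = 16800;  58809 + 16800 = 75609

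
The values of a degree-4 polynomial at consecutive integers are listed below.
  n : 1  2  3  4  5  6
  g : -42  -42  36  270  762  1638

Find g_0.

Δ: 0  78  234  492  876
Δ²: 78  156  258  384
Δ³: 78  102  126
Δ⁴: 24  24
The fourth differences are constant at 24.
Work back: 78 − 24 = 54;  78 − 54 = 24;  0 − 24 = -24;  -42 + 24 = -18

-18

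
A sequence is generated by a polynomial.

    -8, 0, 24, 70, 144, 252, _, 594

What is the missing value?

Using the first 6 terms:
D1: 8  24  46  74  108
D2: 16  22  28  34
D3: 6  6  6
Constant third difference = 6.
Extend forward: 34 + 6 = 40;  108 + 40 = 148;  252 + 148 = 400

400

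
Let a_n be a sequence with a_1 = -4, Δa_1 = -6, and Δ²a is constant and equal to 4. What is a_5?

-4

Build the table forward from the leading diagonal:
D2: 4  4  4  4  4
D1: -6  -2  2  6  10
a: -4  -10  -12  -10  -4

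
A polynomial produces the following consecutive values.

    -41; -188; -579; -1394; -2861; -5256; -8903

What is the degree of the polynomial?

4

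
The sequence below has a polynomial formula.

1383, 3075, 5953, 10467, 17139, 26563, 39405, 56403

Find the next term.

First differences: 1692  2878  4514  6672  9424  12842  16998
Second differences: 1186  1636  2158  2752  3418  4156
Third differences: 450  522  594  666  738
Fourth differences: 72  72  72  72
The fourth differences are constant (72).
738 + 72 = 810;  4156 + 810 = 4966;  16998 + 4966 = 21964;  56403 + 21964 = 78367

78367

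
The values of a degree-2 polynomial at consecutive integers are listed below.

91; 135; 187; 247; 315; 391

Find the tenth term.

775

Δ: 44, 52, 60, 68, 76
Δ²: 8, 8, 8, 8
The second differences are constant (8).
76 + 8 = 84;  391 + 84 = 475
84 + 8 = 92;  475 + 92 = 567
92 + 8 = 100;  567 + 100 = 667
100 + 8 = 108;  667 + 108 = 775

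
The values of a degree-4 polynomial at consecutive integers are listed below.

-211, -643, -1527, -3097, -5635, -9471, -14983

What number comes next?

-22597

Δ: -432, -884, -1570, -2538, -3836, -5512
Δ²: -452, -686, -968, -1298, -1676
Δ³: -234, -282, -330, -378
Δ⁴: -48, -48, -48
The fourth differences are constant (-48).
-378 − 48 = -426;  -1676 − 426 = -2102;  -5512 − 2102 = -7614;  -14983 − 7614 = -22597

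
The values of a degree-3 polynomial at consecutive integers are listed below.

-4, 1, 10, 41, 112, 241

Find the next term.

5, 9, 31, 71, 129
4, 22, 40, 58
18, 18, 18
Constant third difference = 18, so extend:
58 + 18 = 76;  129 + 76 = 205;  241 + 205 = 446

446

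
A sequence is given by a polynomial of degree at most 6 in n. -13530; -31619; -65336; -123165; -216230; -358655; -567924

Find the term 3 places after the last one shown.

-1829595

First differences: -18089  -33717  -57829  -93065  -142425  -209269
Second differences: -15628  -24112  -35236  -49360  -66844
Third differences: -8484  -11124  -14124  -17484
Fourth differences: -2640  -3000  -3360
Fifth differences: -360  -360
The fifth differences are constant (-360).
-3360 − 360 = -3720;  -17484 − 3720 = -21204;  -66844 − 21204 = -88048;  -209269 − 88048 = -297317;  -567924 − 297317 = -865241
-3720 − 360 = -4080;  -21204 − 4080 = -25284;  -88048 − 25284 = -113332;  -297317 − 113332 = -410649;  -865241 − 410649 = -1275890
-4080 − 360 = -4440;  -25284 − 4440 = -29724;  -113332 − 29724 = -143056;  -410649 − 143056 = -553705;  -1275890 − 553705 = -1829595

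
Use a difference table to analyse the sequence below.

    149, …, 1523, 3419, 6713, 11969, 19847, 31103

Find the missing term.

557

Using the last 6 terms:
Δ: 1896, 3294, 5256, 7878, 11256
Δ²: 1398, 1962, 2622, 3378
Δ³: 564, 660, 756
Δ⁴: 96, 96
Constant fourth difference = 96.
Extend backward: 564 − 96 = 468;  1398 − 468 = 930;  1896 − 930 = 966;  1523 − 966 = 557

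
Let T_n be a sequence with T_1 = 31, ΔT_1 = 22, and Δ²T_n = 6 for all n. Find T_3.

81

Build the table forward from the leading diagonal:
Second differences: 6, 6, 6
First differences: 22, 28, 34
T: 31, 53, 81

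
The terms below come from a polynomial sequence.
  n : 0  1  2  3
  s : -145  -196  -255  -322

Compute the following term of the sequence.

-397

Δ: -51, -59, -67
Δ²: -8, -8
Second differences constant at -8.
-67 − 8 = -75;  -322 − 75 = -397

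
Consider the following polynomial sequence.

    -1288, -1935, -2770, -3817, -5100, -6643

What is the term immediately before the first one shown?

-805

-647, -835, -1047, -1283, -1543
-188, -212, -236, -260
-24, -24, -24
The third differences are constant at -24.
Work back: -188 + 24 = -164;  -647 + 164 = -483;  -1288 + 483 = -805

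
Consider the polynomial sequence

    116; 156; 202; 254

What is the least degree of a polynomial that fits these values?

First differences: 40, 46, 52
Second differences: 6, 6
The second differences are constant, so the polynomial has degree 2.

2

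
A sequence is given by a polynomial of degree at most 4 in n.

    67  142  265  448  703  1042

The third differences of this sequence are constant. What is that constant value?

D1: 75, 123, 183, 255, 339
D2: 48, 60, 72, 84
D3: 12, 12, 12

12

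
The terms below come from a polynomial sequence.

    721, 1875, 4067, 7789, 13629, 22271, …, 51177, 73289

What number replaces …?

34495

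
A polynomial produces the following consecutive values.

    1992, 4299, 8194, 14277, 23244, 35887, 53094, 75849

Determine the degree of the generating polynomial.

4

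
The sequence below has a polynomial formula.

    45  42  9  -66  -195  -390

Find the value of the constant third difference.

First differences: -3, -33, -75, -129, -195
Second differences: -30, -42, -54, -66
Third differences: -12, -12, -12

-12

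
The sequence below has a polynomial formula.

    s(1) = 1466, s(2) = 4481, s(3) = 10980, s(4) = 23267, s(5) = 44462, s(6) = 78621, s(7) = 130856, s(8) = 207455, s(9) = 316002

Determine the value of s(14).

3015  6499  12287  21195  34159  52235  76599  108547
3484  5788  8908  12964  18076  24364  31948
2304  3120  4056  5112  6288  7584
816  936  1056  1176  1296
120  120  120  120
Constant fifth difference = 120, so extend:
1296 + 120 = 1416;  7584 + 1416 = 9000;  31948 + 9000 = 40948;  108547 + 40948 = 149495;  316002 + 149495 = 465497
1416 + 120 = 1536;  9000 + 1536 = 10536;  40948 + 10536 = 51484;  149495 + 51484 = 200979;  465497 + 200979 = 666476
1536 + 120 = 1656;  10536 + 1656 = 12192;  51484 + 12192 = 63676;  200979 + 63676 = 264655;  666476 + 264655 = 931131
1656 + 120 = 1776;  12192 + 1776 = 13968;  63676 + 13968 = 77644;  264655 + 77644 = 342299;  931131 + 342299 = 1273430
1776 + 120 = 1896;  13968 + 1896 = 15864;  77644 + 15864 = 93508;  342299 + 93508 = 435807;  1273430 + 435807 = 1709237

1709237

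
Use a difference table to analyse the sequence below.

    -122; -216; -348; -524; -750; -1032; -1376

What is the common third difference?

-6

Δ: -94, -132, -176, -226, -282, -344
Δ²: -38, -44, -50, -56, -62
Δ³: -6, -6, -6, -6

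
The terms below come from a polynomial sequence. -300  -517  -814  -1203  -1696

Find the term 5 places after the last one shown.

-217, -297, -389, -493
-80, -92, -104
-12, -12
Third differences constant at -12.
-104 − 12 = -116;  -493 − 116 = -609;  -1696 − 609 = -2305
-116 − 12 = -128;  -609 − 128 = -737;  -2305 − 737 = -3042
-128 − 12 = -140;  -737 − 140 = -877;  -3042 − 877 = -3919
-140 − 12 = -152;  -877 − 152 = -1029;  -3919 − 1029 = -4948
-152 − 12 = -164;  -1029 − 164 = -1193;  -4948 − 1193 = -6141

-6141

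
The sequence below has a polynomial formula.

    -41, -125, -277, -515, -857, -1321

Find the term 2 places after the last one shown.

-2687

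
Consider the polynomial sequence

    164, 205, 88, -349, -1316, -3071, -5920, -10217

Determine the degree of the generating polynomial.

Δ: 41, -117, -437, -967, -1755, -2849, -4297
Δ²: -158, -320, -530, -788, -1094, -1448
Δ³: -162, -210, -258, -306, -354
Δ⁴: -48, -48, -48, -48
The fourth differences are constant, so the polynomial has degree 4.

4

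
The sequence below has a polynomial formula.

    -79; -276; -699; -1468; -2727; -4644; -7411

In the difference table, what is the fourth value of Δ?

Δ: -197, -423, -769, -1259, -1917, -2767
Δ²: -226, -346, -490, -658, -850
Δ³: -120, -144, -168, -192
Δ⁴: -24, -24, -24

-1259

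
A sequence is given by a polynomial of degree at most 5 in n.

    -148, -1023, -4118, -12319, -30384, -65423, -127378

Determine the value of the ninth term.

-388844

D1: -875, -3095, -8201, -18065, -35039, -61955
D2: -2220, -5106, -9864, -16974, -26916
D3: -2886, -4758, -7110, -9942
D4: -1872, -2352, -2832
D5: -480, -480
Fifth differences constant at -480.
-2832 − 480 = -3312;  -9942 − 3312 = -13254;  -26916 − 13254 = -40170;  -61955 − 40170 = -102125;  -127378 − 102125 = -229503
-3312 − 480 = -3792;  -13254 − 3792 = -17046;  -40170 − 17046 = -57216;  -102125 − 57216 = -159341;  -229503 − 159341 = -388844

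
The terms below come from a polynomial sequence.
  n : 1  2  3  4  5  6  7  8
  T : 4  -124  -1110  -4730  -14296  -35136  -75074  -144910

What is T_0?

-6

First differences: -128  -986  -3620  -9566  -20840  -39938  -69836
Second differences: -858  -2634  -5946  -11274  -19098  -29898
Third differences: -1776  -3312  -5328  -7824  -10800
Fourth differences: -1536  -2016  -2496  -2976
Fifth differences: -480  -480  -480
The fifth differences are constant at -480.
Work back: -1536 + 480 = -1056;  -1776 + 1056 = -720;  -858 + 720 = -138;  -128 + 138 = 10;  4 − 10 = -6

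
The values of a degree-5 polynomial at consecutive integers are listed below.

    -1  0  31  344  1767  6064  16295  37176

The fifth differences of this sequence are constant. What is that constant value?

D1: 1, 31, 313, 1423, 4297, 10231, 20881
D2: 30, 282, 1110, 2874, 5934, 10650
D3: 252, 828, 1764, 3060, 4716
D4: 576, 936, 1296, 1656
D5: 360, 360, 360

360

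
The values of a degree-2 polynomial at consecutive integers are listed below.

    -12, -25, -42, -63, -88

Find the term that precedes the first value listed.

-3

D1: -13  -17  -21  -25
D2: -4  -4  -4
The second differences are constant at -4.
Work back: -13 + 4 = -9;  -12 + 9 = -3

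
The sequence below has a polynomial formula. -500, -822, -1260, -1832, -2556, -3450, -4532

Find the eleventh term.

-11100

-322  -438  -572  -724  -894  -1082
-116  -134  -152  -170  -188
-18  -18  -18  -18
Constant third difference = -18, so extend:
-188 − 18 = -206;  -1082 − 206 = -1288;  -4532 − 1288 = -5820
-206 − 18 = -224;  -1288 − 224 = -1512;  -5820 − 1512 = -7332
-224 − 18 = -242;  -1512 − 242 = -1754;  -7332 − 1754 = -9086
-242 − 18 = -260;  -1754 − 260 = -2014;  -9086 − 2014 = -11100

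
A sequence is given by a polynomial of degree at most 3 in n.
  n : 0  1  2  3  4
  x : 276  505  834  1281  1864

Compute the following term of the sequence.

2601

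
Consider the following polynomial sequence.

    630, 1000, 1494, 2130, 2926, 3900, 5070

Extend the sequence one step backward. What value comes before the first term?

D1: 370  494  636  796  974  1170
D2: 124  142  160  178  196
D3: 18  18  18  18
The third differences are constant at 18.
Work back: 124 − 18 = 106;  370 − 106 = 264;  630 − 264 = 366

366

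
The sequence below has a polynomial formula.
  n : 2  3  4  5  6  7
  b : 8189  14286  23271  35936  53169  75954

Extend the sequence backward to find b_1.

4284

Δ: 6097  8985  12665  17233  22785
Δ²: 2888  3680  4568  5552
Δ³: 792  888  984
Δ⁴: 96  96
The fourth differences are constant at 96.
Work back: 792 − 96 = 696;  2888 − 696 = 2192;  6097 − 2192 = 3905;  8189 − 3905 = 4284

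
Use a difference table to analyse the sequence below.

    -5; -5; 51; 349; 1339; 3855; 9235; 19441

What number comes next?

Δ: 0, 56, 298, 990, 2516, 5380, 10206
Δ²: 56, 242, 692, 1526, 2864, 4826
Δ³: 186, 450, 834, 1338, 1962
Δ⁴: 264, 384, 504, 624
Δ⁵: 120, 120, 120
Fifth differences constant at 120.
624 + 120 = 744;  1962 + 744 = 2706;  4826 + 2706 = 7532;  10206 + 7532 = 17738;  19441 + 17738 = 37179

37179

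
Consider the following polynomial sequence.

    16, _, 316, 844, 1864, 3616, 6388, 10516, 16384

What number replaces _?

88

Using the last 7 terms:
First differences: 528  1020  1752  2772  4128  5868
Second differences: 492  732  1020  1356  1740
Third differences: 240  288  336  384
Fourth differences: 48  48  48
Constant fourth difference = 48.
Extend backward: 240 − 48 = 192;  492 − 192 = 300;  528 − 300 = 228;  316 − 228 = 88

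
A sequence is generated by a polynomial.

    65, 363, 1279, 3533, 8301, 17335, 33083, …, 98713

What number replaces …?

Using the first 7 terms:
Δ: 298  916  2254  4768  9034  15748
Δ²: 618  1338  2514  4266  6714
Δ³: 720  1176  1752  2448
Δ⁴: 456  576  696
Δ⁵: 120  120
Constant fifth difference = 120.
Extend forward: 696 + 120 = 816;  2448 + 816 = 3264;  6714 + 3264 = 9978;  15748 + 9978 = 25726;  33083 + 25726 = 58809

58809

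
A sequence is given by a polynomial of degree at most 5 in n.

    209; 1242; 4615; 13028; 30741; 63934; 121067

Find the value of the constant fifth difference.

360

D1: 1033, 3373, 8413, 17713, 33193, 57133
D2: 2340, 5040, 9300, 15480, 23940
D3: 2700, 4260, 6180, 8460
D4: 1560, 1920, 2280
D5: 360, 360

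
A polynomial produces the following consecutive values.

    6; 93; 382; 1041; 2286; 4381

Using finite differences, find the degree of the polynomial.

4

First differences: 87, 289, 659, 1245, 2095
Second differences: 202, 370, 586, 850
Third differences: 168, 216, 264
Fourth differences: 48, 48
The fourth differences are constant, so the polynomial has degree 4.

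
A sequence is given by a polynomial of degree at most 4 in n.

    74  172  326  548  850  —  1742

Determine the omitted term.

1244

Using the first 5 terms:
98, 154, 222, 302
56, 68, 80
12, 12
Constant third difference = 12.
Extend forward: 80 + 12 = 92;  302 + 92 = 394;  850 + 394 = 1244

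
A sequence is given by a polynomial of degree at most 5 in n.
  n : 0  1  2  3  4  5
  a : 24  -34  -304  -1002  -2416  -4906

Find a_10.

First differences: -58  -270  -698  -1414  -2490
Second differences: -212  -428  -716  -1076
Third differences: -216  -288  -360
Fourth differences: -72  -72
Constant fourth difference = -72, so extend:
-360 − 72 = -432;  -1076 − 432 = -1508;  -2490 − 1508 = -3998;  -4906 − 3998 = -8904
-432 − 72 = -504;  -1508 − 504 = -2012;  -3998 − 2012 = -6010;  -8904 − 6010 = -14914
-504 − 72 = -576;  -2012 − 576 = -2588;  -6010 − 2588 = -8598;  -14914 − 8598 = -23512
-576 − 72 = -648;  -2588 − 648 = -3236;  -8598 − 3236 = -11834;  -23512 − 11834 = -35346
-648 − 72 = -720;  -3236 − 720 = -3956;  -11834 − 3956 = -15790;  -35346 − 15790 = -51136

-51136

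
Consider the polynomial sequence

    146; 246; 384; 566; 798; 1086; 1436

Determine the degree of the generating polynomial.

3

100, 138, 182, 232, 288, 350
38, 44, 50, 56, 62
6, 6, 6, 6
The third differences are constant, so the polynomial has degree 3.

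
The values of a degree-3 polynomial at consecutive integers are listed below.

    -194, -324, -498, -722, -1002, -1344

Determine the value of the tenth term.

Δ: -130 , -174 , -224 , -280 , -342
Δ²: -44 , -50 , -56 , -62
Δ³: -6 , -6 , -6
Third differences constant at -6.
-62 − 6 = -68;  -342 − 68 = -410;  -1344 − 410 = -1754
-68 − 6 = -74;  -410 − 74 = -484;  -1754 − 484 = -2238
-74 − 6 = -80;  -484 − 80 = -564;  -2238 − 564 = -2802
-80 − 6 = -86;  -564 − 86 = -650;  -2802 − 650 = -3452

-3452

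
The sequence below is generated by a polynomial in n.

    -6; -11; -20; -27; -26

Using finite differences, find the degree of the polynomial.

D1: -5, -9, -7, 1
D2: -4, 2, 8
D3: 6, 6
The third differences are constant, so the polynomial has degree 3.

3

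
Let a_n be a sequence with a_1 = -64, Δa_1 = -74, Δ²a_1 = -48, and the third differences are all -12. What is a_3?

Build the table forward from the leading diagonal:
Δ³: -12, -12, -12
Δ²: -48, -60, -72
Δ: -74, -122, -182
a: -64, -138, -260

-260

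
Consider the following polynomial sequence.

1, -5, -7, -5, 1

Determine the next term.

First differences: -6, -2, 2, 6
Second differences: 4, 4, 4
Second differences constant at 4.
6 + 4 = 10;  1 + 10 = 11

11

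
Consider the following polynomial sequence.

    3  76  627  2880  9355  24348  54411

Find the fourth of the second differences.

8518

Δ: 73, 551, 2253, 6475, 14993, 30063
Δ²: 478, 1702, 4222, 8518, 15070
Δ³: 1224, 2520, 4296, 6552
Δ⁴: 1296, 1776, 2256
Δ⁵: 480, 480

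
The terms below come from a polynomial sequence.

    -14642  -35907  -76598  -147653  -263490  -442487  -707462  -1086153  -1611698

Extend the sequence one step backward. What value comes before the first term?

-4865

Δ: -21265  -40691  -71055  -115837  -178997  -264975  -378691  -525545
Δ²: -19426  -30364  -44782  -63160  -85978  -113716  -146854
Δ³: -10938  -14418  -18378  -22818  -27738  -33138
Δ⁴: -3480  -3960  -4440  -4920  -5400
Δ⁵: -480  -480  -480  -480
The fifth differences are constant at -480.
Work back: -3480 + 480 = -3000;  -10938 + 3000 = -7938;  -19426 + 7938 = -11488;  -21265 + 11488 = -9777;  -14642 + 9777 = -4865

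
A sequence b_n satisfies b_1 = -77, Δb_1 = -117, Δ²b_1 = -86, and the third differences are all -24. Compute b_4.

-710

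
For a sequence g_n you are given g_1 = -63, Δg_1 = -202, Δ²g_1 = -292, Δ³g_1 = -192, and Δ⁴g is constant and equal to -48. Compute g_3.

-759

Build the table forward from the leading diagonal:
D4: -48  -48  -48
D3: -192  -240  -288
D2: -292  -484  -724
D1: -202  -494  -978
g: -63  -265  -759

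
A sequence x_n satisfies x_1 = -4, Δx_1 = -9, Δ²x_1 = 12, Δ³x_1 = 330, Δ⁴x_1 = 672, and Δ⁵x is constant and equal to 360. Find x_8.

42815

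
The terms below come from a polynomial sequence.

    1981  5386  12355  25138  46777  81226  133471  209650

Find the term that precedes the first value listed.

First differences: 3405  6969  12783  21639  34449  52245  76179
Second differences: 3564  5814  8856  12810  17796  23934
Third differences: 2250  3042  3954  4986  6138
Fourth differences: 792  912  1032  1152
Fifth differences: 120  120  120
The fifth differences are constant at 120.
Work back: 792 − 120 = 672;  2250 − 672 = 1578;  3564 − 1578 = 1986;  3405 − 1986 = 1419;  1981 − 1419 = 562

562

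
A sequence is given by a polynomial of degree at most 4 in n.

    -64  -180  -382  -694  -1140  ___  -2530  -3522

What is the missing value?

-1744

Using the first 5 terms:
Δ: -116, -202, -312, -446
Δ²: -86, -110, -134
Δ³: -24, -24
Constant third difference = -24.
Extend forward: -134 − 24 = -158;  -446 − 158 = -604;  -1140 − 604 = -1744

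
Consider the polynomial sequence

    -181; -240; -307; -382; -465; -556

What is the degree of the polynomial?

2

First differences: -59, -67, -75, -83, -91
Second differences: -8, -8, -8, -8
The second differences are constant, so the polynomial has degree 2.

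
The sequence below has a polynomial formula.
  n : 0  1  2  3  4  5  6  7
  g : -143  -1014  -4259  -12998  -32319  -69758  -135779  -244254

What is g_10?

D1: -871 , -3245 , -8739 , -19321 , -37439 , -66021 , -108475
D2: -2374 , -5494 , -10582 , -18118 , -28582 , -42454
D3: -3120 , -5088 , -7536 , -10464 , -13872
D4: -1968 , -2448 , -2928 , -3408
D5: -480 , -480 , -480
Fifth differences constant at -480.
-3408 − 480 = -3888;  -13872 − 3888 = -17760;  -42454 − 17760 = -60214;  -108475 − 60214 = -168689;  -244254 − 168689 = -412943
-3888 − 480 = -4368;  -17760 − 4368 = -22128;  -60214 − 22128 = -82342;  -168689 − 82342 = -251031;  -412943 − 251031 = -663974
-4368 − 480 = -4848;  -22128 − 4848 = -26976;  -82342 − 26976 = -109318;  -251031 − 109318 = -360349;  -663974 − 360349 = -1024323

-1024323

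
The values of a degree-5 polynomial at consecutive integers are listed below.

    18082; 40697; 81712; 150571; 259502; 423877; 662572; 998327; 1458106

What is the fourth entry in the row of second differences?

First differences: 22615, 41015, 68859, 108931, 164375, 238695, 335755, 459779
Second differences: 18400, 27844, 40072, 55444, 74320, 97060, 124024
Third differences: 9444, 12228, 15372, 18876, 22740, 26964
Fourth differences: 2784, 3144, 3504, 3864, 4224
Fifth differences: 360, 360, 360, 360

55444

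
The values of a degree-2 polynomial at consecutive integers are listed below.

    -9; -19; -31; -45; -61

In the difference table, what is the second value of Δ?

Δ: -10, -12, -14, -16
Δ²: -2, -2, -2

-12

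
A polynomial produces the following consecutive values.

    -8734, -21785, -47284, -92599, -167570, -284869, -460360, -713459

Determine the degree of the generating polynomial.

5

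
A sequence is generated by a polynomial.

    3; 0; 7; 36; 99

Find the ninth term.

Δ: -3, 7, 29, 63
Δ²: 10, 22, 34
Δ³: 12, 12
Constant third difference = 12, so extend:
34 + 12 = 46;  63 + 46 = 109;  99 + 109 = 208
46 + 12 = 58;  109 + 58 = 167;  208 + 167 = 375
58 + 12 = 70;  167 + 70 = 237;  375 + 237 = 612
70 + 12 = 82;  237 + 82 = 319;  612 + 319 = 931

931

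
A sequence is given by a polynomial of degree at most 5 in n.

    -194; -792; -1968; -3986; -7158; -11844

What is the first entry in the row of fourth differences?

-48

D1: -598, -1176, -2018, -3172, -4686
D2: -578, -842, -1154, -1514
D3: -264, -312, -360
D4: -48, -48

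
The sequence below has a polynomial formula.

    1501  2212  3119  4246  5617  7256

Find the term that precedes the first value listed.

962

D1: 711  907  1127  1371  1639
D2: 196  220  244  268
D3: 24  24  24
The third differences are constant at 24.
Work back: 196 − 24 = 172;  711 − 172 = 539;  1501 − 539 = 962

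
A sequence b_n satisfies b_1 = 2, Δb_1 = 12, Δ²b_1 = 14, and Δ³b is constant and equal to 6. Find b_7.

Build the table forward from the leading diagonal:
Δ³: 6, 6, 6, 6, 6, 6, 6
Δ²: 14, 20, 26, 32, 38, 44, 50
Δ: 12, 26, 46, 72, 104, 142, 186
b: 2, 14, 40, 86, 158, 262, 404

404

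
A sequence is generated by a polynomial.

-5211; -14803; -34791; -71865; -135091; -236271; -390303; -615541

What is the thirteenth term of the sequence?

-3739491

-9592  -19988  -37074  -63226  -101180  -154032  -225238
-10396  -17086  -26152  -37954  -52852  -71206
-6690  -9066  -11802  -14898  -18354
-2376  -2736  -3096  -3456
-360  -360  -360
Constant fifth difference = -360, so extend:
-3456 − 360 = -3816;  -18354 − 3816 = -22170;  -71206 − 22170 = -93376;  -225238 − 93376 = -318614;  -615541 − 318614 = -934155
-3816 − 360 = -4176;  -22170 − 4176 = -26346;  -93376 − 26346 = -119722;  -318614 − 119722 = -438336;  -934155 − 438336 = -1372491
-4176 − 360 = -4536;  -26346 − 4536 = -30882;  -119722 − 30882 = -150604;  -438336 − 150604 = -588940;  -1372491 − 588940 = -1961431
-4536 − 360 = -4896;  -30882 − 4896 = -35778;  -150604 − 35778 = -186382;  -588940 − 186382 = -775322;  -1961431 − 775322 = -2736753
-4896 − 360 = -5256;  -35778 − 5256 = -41034;  -186382 − 41034 = -227416;  -775322 − 227416 = -1002738;  -2736753 − 1002738 = -3739491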